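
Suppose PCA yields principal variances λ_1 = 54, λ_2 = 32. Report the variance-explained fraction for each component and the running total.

Step 1 — total variance = trace(Sigma) = Σ λ_i = 54 + 32 = 86.

Step 2 — fraction explained by component i = λ_i / Σ λ:
  PC1: 54/86 = 0.6279
  PC2: 32/86 = 0.3721

Step 3 — cumulative fraction after k components = (λ_1 + ... + λ_k) / Σ λ:
  k = 1: 54/86 = 0.6279
  k = 2: (54 + 32)/86 = 86/86 = 1

Summary (fraction, with percent):

explained: PC1 0.6279 (62.79%), PC2 0.3721 (37.21%);  cumulative: 0.6279, 1


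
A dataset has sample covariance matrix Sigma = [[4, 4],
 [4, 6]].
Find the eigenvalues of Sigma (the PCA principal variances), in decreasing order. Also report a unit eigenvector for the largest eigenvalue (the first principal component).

Step 1 — characteristic polynomial of 2×2 Sigma:
  det(Sigma - λI) = λ² - trace · λ + det = 0.
  trace = 4 + 6 = 10, det = 4·6 - (4)² = 8.
Step 2 — discriminant:
  Δ = trace² - 4·det = 100 - 32 = 68.
Step 3 — eigenvalues:
  λ = (trace ± √Δ)/2 = (10 ± 8.2462)/2,
  λ_1 = 9.1231,  λ_2 = 0.8769.

Step 4 — unit eigenvector for λ_1: solve (Sigma - λ_1 I)v = 0. First row:
  (4 - 9.1231)·v_x + (4)·v_y = 0, i.e. (-5.1231)·v_x + (4)·v_y = 0,
  so v ∝ (b, λ_1 - a) = (4, 5.1231) = u.
  ||u|| = √((4)² + (5.1231)²) = √(42.2462) ≈ 6.4997,
  v_1 = u/||u|| ≈ (0.6154, 0.7882) (||v_1|| = 1).

λ_1 = 9.1231,  λ_2 = 0.8769;  v_1 ≈ (0.6154, 0.7882)


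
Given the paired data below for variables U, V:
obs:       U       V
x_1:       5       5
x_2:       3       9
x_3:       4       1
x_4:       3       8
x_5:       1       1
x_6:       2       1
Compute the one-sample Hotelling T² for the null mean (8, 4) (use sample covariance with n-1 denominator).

Step 1 — sample mean vector:
  mean(U) = (5 + 3 + 4 + 3 + 1 + 2) / 6 = 18/6 = 3
  mean(V) = (5 + 9 + 1 + 8 + 1 + 1) / 6 = 25/6 = 4.1667
  x̄ = (3, 4.1667),  deviation x̄ - mu_0 = (3, 4.1667) - (8, 4) = (-5, 0.1667).

Step 2 — sample covariance matrix, S[i,j] = (1/(n-1)) · Σ_k (x_{k,i} - mean_i) · (x_{k,j} - mean_j), divisor n-1 = 5:
  S[U,U] = ((2)·(2) + (0)·(0) + (1)·(1) + (0)·(0) + (-2)·(-2) + (-1)·(-1)) / 5 = 10/5 = 2
  S[U,V] = ((2)·(0.8333) + (0)·(4.8333) + (1)·(-3.1667) + (0)·(3.8333) + (-2)·(-3.1667) + (-1)·(-3.1667)) / 5 = 8/5 = 1.6
  S[V,V] = ((0.8333)·(0.8333) + (4.8333)·(4.8333) + (-3.1667)·(-3.1667) + (3.8333)·(3.8333) + (-3.1667)·(-3.1667) + (-3.1667)·(-3.1667)) / 5 = 68.8333/5 = 13.7667
  S = [[2, 1.6],
 [1.6, 13.7667]].

Step 3 — invert S. det(S) = 2·13.7667 - (1.6)² = 24.9733.
  S^{-1} = (1/det) · [[d, -b], [-b, a]] = [[0.5513, -0.0641],
 [-0.0641, 0.0801]].

Step 4 — quadratic form (x̄ - mu_0)^T · S^{-1} · (x̄ - mu_0):
  S^{-1} · (x̄ - mu_0) = (-2.767, 0.3337),
  (x̄ - mu_0)^T · [...] = (-5)·(-2.767) + (0.1667)·(0.3337) = 13.8904.

Step 5 — scale by n: T² = 6 · 13.8904 = 83.3422.

T² ≈ 83.3422


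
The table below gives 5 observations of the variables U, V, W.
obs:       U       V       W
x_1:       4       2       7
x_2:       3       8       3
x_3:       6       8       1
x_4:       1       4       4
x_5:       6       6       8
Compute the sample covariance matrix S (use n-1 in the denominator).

Step 1 — column means:
  mean(U) = (4 + 3 + 6 + 1 + 6) / 5 = 20/5 = 4
  mean(V) = (2 + 8 + 8 + 4 + 6) / 5 = 28/5 = 5.6
  mean(W) = (7 + 3 + 1 + 4 + 8) / 5 = 23/5 = 4.6

Step 2 — sample covariance S[i,j] = (1/(n-1)) · Σ_k (x_{k,i} - mean_i) · (x_{k,j} - mean_j), with n-1 = 4.
  S[U,U] = ((0)·(0) + (-1)·(-1) + (2)·(2) + (-3)·(-3) + (2)·(2)) / 4 = 18/4 = 4.5
  S[U,V] = ((0)·(-3.6) + (-1)·(2.4) + (2)·(2.4) + (-3)·(-1.6) + (2)·(0.4)) / 4 = 8/4 = 2
  S[U,W] = ((0)·(2.4) + (-1)·(-1.6) + (2)·(-3.6) + (-3)·(-0.6) + (2)·(3.4)) / 4 = 3/4 = 0.75
  S[V,V] = ((-3.6)·(-3.6) + (2.4)·(2.4) + (2.4)·(2.4) + (-1.6)·(-1.6) + (0.4)·(0.4)) / 4 = 27.2/4 = 6.8
  S[V,W] = ((-3.6)·(2.4) + (2.4)·(-1.6) + (2.4)·(-3.6) + (-1.6)·(-0.6) + (0.4)·(3.4)) / 4 = -18.8/4 = -4.7
  S[W,W] = ((2.4)·(2.4) + (-1.6)·(-1.6) + (-3.6)·(-3.6) + (-0.6)·(-0.6) + (3.4)·(3.4)) / 4 = 33.2/4 = 8.3

S is symmetric (S[j,i] = S[i,j]). Assembling:

S = [[4.5, 2, 0.75],
 [2, 6.8, -4.7],
 [0.75, -4.7, 8.3]]


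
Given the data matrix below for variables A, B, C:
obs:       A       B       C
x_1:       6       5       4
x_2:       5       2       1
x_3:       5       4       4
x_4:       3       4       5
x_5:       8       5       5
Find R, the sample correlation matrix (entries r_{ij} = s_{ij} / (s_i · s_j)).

Step 1 — column means:
  mean(A) = (6 + 5 + 5 + 3 + 8) / 5 = 27/5 = 5.4
  mean(B) = (5 + 2 + 4 + 4 + 5) / 5 = 20/5 = 4
  mean(C) = (4 + 1 + 4 + 5 + 5) / 5 = 19/5 = 3.8

Step 2 — sample variances and covariances s[i,j] = (1/(n-1)) · Σ_k (x_{k,i} - mean_i) · (x_{k,j} - mean_j), with n-1 = 4:
  s[A,A] = ((0.6)·(0.6) + (-0.4)·(-0.4) + (-0.4)·(-0.4) + (-2.4)·(-2.4) + (2.6)·(2.6)) / 4 = 13.2/4 = 3.3
  s[A,B] = ((0.6)·(1) + (-0.4)·(-2) + (-0.4)·(0) + (-2.4)·(0) + (2.6)·(1)) / 4 = 4/4 = 1
  s[A,C] = ((0.6)·(0.2) + (-0.4)·(-2.8) + (-0.4)·(0.2) + (-2.4)·(1.2) + (2.6)·(1.2)) / 4 = 1.4/4 = 0.35
  s[B,B] = ((1)·(1) + (-2)·(-2) + (0)·(0) + (0)·(0) + (1)·(1)) / 4 = 6/4 = 1.5
  s[B,C] = ((1)·(0.2) + (-2)·(-2.8) + (0)·(0.2) + (0)·(1.2) + (1)·(1.2)) / 4 = 7/4 = 1.75
  s[C,C] = ((0.2)·(0.2) + (-2.8)·(-2.8) + (0.2)·(0.2) + (1.2)·(1.2) + (1.2)·(1.2)) / 4 = 10.8/4 = 2.7
  Sample standard deviations s_i = √(s[i,i]):
  s(A) = √(3.3) = 1.8166
  s(B) = √(1.5) = 1.2247
  s(C) = √(2.7) = 1.6432

Step 3 — r_{ij} = s_{ij} / (s_i · s_j):
  r[A,A] = 1 (diagonal).
  r[A,B] = 1 / (1.8166 · 1.2247) = 1 / 2.2249 = 0.4495
  r[A,C] = 0.35 / (1.8166 · 1.6432) = 0.35 / 2.985 = 0.1173
  r[B,B] = 1 (diagonal).
  r[B,C] = 1.75 / (1.2247 · 1.6432) = 1.75 / 2.0125 = 0.8696
  r[C,C] = 1 (diagonal).

R is symmetric with unit diagonal. Assembling:

R = [[1, 0.4495, 0.1173],
 [0.4495, 1, 0.8696],
 [0.1173, 0.8696, 1]]


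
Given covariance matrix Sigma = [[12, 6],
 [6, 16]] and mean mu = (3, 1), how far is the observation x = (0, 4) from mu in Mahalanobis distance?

Step 1 — centre the observation: (x - mu) = (-3, 3).

Step 2 — invert Sigma. det(Sigma) = 12·16 - (6)² = 156.
  Sigma^{-1} = (1/det) · [[d, -b], [-b, a]] = [[0.1026, -0.0385],
 [-0.0385, 0.0769]].

Step 3 — form the quadratic (x - mu)^T · Sigma^{-1} · (x - mu):
  Sigma^{-1} · (x - mu) = (-0.4231, 0.3462).
  (x - mu)^T · [Sigma^{-1} · (x - mu)] = (-3)·(-0.4231) + (3)·(0.3462) = 2.3077.

Step 4 — take square root: d = √(2.3077) ≈ 1.5191.

d(x, mu) = √(2.3077) ≈ 1.5191


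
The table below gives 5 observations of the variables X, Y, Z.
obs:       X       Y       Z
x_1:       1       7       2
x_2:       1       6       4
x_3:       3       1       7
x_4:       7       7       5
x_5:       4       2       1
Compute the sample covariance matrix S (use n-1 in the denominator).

Step 1 — column means:
  mean(X) = (1 + 1 + 3 + 7 + 4) / 5 = 16/5 = 3.2
  mean(Y) = (7 + 6 + 1 + 7 + 2) / 5 = 23/5 = 4.6
  mean(Z) = (2 + 4 + 7 + 5 + 1) / 5 = 19/5 = 3.8

Step 2 — sample covariance S[i,j] = (1/(n-1)) · Σ_k (x_{k,i} - mean_i) · (x_{k,j} - mean_j), with n-1 = 4.
  S[X,X] = ((-2.2)·(-2.2) + (-2.2)·(-2.2) + (-0.2)·(-0.2) + (3.8)·(3.8) + (0.8)·(0.8)) / 4 = 24.8/4 = 6.2
  S[X,Y] = ((-2.2)·(2.4) + (-2.2)·(1.4) + (-0.2)·(-3.6) + (3.8)·(2.4) + (0.8)·(-2.6)) / 4 = -0.6/4 = -0.15
  S[X,Z] = ((-2.2)·(-1.8) + (-2.2)·(0.2) + (-0.2)·(3.2) + (3.8)·(1.2) + (0.8)·(-2.8)) / 4 = 5.2/4 = 1.3
  S[Y,Y] = ((2.4)·(2.4) + (1.4)·(1.4) + (-3.6)·(-3.6) + (2.4)·(2.4) + (-2.6)·(-2.6)) / 4 = 33.2/4 = 8.3
  S[Y,Z] = ((2.4)·(-1.8) + (1.4)·(0.2) + (-3.6)·(3.2) + (2.4)·(1.2) + (-2.6)·(-2.8)) / 4 = -5.4/4 = -1.35
  S[Z,Z] = ((-1.8)·(-1.8) + (0.2)·(0.2) + (3.2)·(3.2) + (1.2)·(1.2) + (-2.8)·(-2.8)) / 4 = 22.8/4 = 5.7

S is symmetric (S[j,i] = S[i,j]). Assembling:

S = [[6.2, -0.15, 1.3],
 [-0.15, 8.3, -1.35],
 [1.3, -1.35, 5.7]]


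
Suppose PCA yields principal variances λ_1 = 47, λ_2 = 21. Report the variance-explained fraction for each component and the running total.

Step 1 — total variance = trace(Sigma) = Σ λ_i = 47 + 21 = 68.

Step 2 — fraction explained by component i = λ_i / Σ λ:
  PC1: 47/68 = 0.6912
  PC2: 21/68 = 0.3088

Step 3 — cumulative fraction after k components = (λ_1 + ... + λ_k) / Σ λ:
  k = 1: 47/68 = 0.6912
  k = 2: (47 + 21)/68 = 68/68 = 1

Summary (fraction, with percent):

explained: PC1 0.6912 (69.12%), PC2 0.3088 (30.88%);  cumulative: 0.6912, 1


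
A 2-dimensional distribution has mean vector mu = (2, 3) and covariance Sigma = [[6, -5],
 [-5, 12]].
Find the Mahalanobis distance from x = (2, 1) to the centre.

Step 1 — centre the observation: (x - mu) = (0, -2).

Step 2 — invert Sigma. det(Sigma) = 6·12 - (-5)² = 47.
  Sigma^{-1} = (1/det) · [[d, -b], [-b, a]] = [[0.2553, 0.1064],
 [0.1064, 0.1277]].

Step 3 — form the quadratic (x - mu)^T · Sigma^{-1} · (x - mu):
  Sigma^{-1} · (x - mu) = (-0.2128, -0.2553).
  (x - mu)^T · [Sigma^{-1} · (x - mu)] = (0)·(-0.2128) + (-2)·(-0.2553) = 0.5106.

Step 4 — take square root: d = √(0.5106) ≈ 0.7146.

d(x, mu) = √(0.5106) ≈ 0.7146


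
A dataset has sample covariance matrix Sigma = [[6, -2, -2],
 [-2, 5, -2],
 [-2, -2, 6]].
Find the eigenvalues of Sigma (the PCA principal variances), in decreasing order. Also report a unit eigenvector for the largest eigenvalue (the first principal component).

Step 1 — characteristic polynomial p(λ) = det(λI - Sigma) = λ³ - tr·λ² + c_1·λ - det, where tr = trace, c_1 = sum of the principal 2×2 minors, det = det(Sigma):
  tr = 6 + 5 + 6 = 17,
  c_1 = (6·5 - (-2)²) + (6·6 - (-2)²) + (5·6 - (-2)²) = 26 + 32 + 26 = 84,
  det = 6·(5·6 - (-2)²) - (-2)·((-2)·6 - (-2)·(-2)) + (-2)·((-2)·(-2) - 5·(-2)) = 6·(26) - (-2)·(-16) + (-2)·(14) = 96.
  So p(λ) = λ³ - 17λ² + 84λ - 96.
Step 2 — look for an integer root (rational root theorem: any rational root is an integer divisor of 96). Testing λ = 8:
  p(8) = 512 - 1088 + 672 - 96 = 0  ✓
  Dividing out (λ - 8): p(λ) = (λ - 8)(λ² - 9λ + 12).
Step 3 — remaining eigenvalues from the quadratic λ² - 9λ + 12 = 0:
  Δ = 9² - 4·12 = 81 - 48 = 33,  λ = (9 ± √33)/2 = (9 ± 5.7446)/2 ≈ 7.3723 or 1.6277.
  Sorted: λ_1 = 8,  λ_2 = 7.3723,  λ_3 = 1.6277  (check: sum = 17 = tr ✓).

Step 4 — unit eigenvector for λ_1 = 8: v spans the null space of (Sigma - λ_1 I), whose rows are
  r_1 = (-2, -2, -2),  r_2 = (-2, -3, -2),  r_3 = (-2, -2, -2).
  v is orthogonal to every row, so take v ∝ r_1 × r_2 = ((-2)·(-2) - (-2)·(-3), (-2)·(-2) - (-2)·(-2), (-2)·(-3) - (-2)·(-2)) = (-2, 0, 2).
  Rescale (divide by 2; multiply by -1 so the first nonzero entry is positive): u = (1, 0, -1).
  ||u|| = √((1)² + (0)² + (-1)²) = √(2) ≈ 1.4142,  v_1 = u/||u|| ≈ (0.7071, 0, -0.7071) (||v_1|| = 1).

λ_1 = 8,  λ_2 = 7.3723,  λ_3 = 1.6277;  v_1 ≈ (0.7071, 0, -0.7071)


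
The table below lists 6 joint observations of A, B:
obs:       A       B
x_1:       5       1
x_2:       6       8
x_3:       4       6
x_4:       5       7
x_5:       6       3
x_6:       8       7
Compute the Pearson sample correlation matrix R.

Step 1 — column means:
  mean(A) = (5 + 6 + 4 + 5 + 6 + 8) / 6 = 34/6 = 5.6667
  mean(B) = (1 + 8 + 6 + 7 + 3 + 7) / 6 = 32/6 = 5.3333

Step 2 — sample variances and covariances s[i,j] = (1/(n-1)) · Σ_k (x_{k,i} - mean_i) · (x_{k,j} - mean_j), with n-1 = 5:
  s[A,A] = ((-0.6667)·(-0.6667) + (0.3333)·(0.3333) + (-1.6667)·(-1.6667) + (-0.6667)·(-0.6667) + (0.3333)·(0.3333) + (2.3333)·(2.3333)) / 5 = 9.3333/5 = 1.8667
  s[A,B] = ((-0.6667)·(-4.3333) + (0.3333)·(2.6667) + (-1.6667)·(0.6667) + (-0.6667)·(1.6667) + (0.3333)·(-2.3333) + (2.3333)·(1.6667)) / 5 = 4.6667/5 = 0.9333
  s[B,B] = ((-4.3333)·(-4.3333) + (2.6667)·(2.6667) + (0.6667)·(0.6667) + (1.6667)·(1.6667) + (-2.3333)·(-2.3333) + (1.6667)·(1.6667)) / 5 = 37.3333/5 = 7.4667
  Sample standard deviations s_i = √(s[i,i]):
  s(A) = √(1.8667) = 1.3663
  s(B) = √(7.4667) = 2.7325

Step 3 — r_{ij} = s_{ij} / (s_i · s_j):
  r[A,A] = 1 (diagonal).
  r[A,B] = 0.9333 / (1.3663 · 2.7325) = 0.9333 / 3.7333 = 0.25
  r[B,B] = 1 (diagonal).

R is symmetric with unit diagonal. Assembling:

R = [[1, 0.25],
 [0.25, 1]]


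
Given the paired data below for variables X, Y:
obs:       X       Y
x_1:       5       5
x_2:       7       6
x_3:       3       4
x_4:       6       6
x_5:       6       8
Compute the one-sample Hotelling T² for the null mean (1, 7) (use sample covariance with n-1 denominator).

Step 1 — sample mean vector:
  mean(X) = (5 + 7 + 3 + 6 + 6) / 5 = 27/5 = 5.4
  mean(Y) = (5 + 6 + 4 + 6 + 8) / 5 = 29/5 = 5.8
  x̄ = (5.4, 5.8),  deviation x̄ - mu_0 = (5.4, 5.8) - (1, 7) = (4.4, -1.2).

Step 2 — sample covariance matrix, S[i,j] = (1/(n-1)) · Σ_k (x_{k,i} - mean_i) · (x_{k,j} - mean_j), divisor n-1 = 4:
  S[X,X] = ((-0.4)·(-0.4) + (1.6)·(1.6) + (-2.4)·(-2.4) + (0.6)·(0.6) + (0.6)·(0.6)) / 4 = 9.2/4 = 2.3
  S[X,Y] = ((-0.4)·(-0.8) + (1.6)·(0.2) + (-2.4)·(-1.8) + (0.6)·(0.2) + (0.6)·(2.2)) / 4 = 6.4/4 = 1.6
  S[Y,Y] = ((-0.8)·(-0.8) + (0.2)·(0.2) + (-1.8)·(-1.8) + (0.2)·(0.2) + (2.2)·(2.2)) / 4 = 8.8/4 = 2.2
  S = [[2.3, 1.6],
 [1.6, 2.2]].

Step 3 — invert S. det(S) = 2.3·2.2 - (1.6)² = 2.5.
  S^{-1} = (1/det) · [[d, -b], [-b, a]] = [[0.88, -0.64],
 [-0.64, 0.92]].

Step 4 — quadratic form (x̄ - mu_0)^T · S^{-1} · (x̄ - mu_0):
  S^{-1} · (x̄ - mu_0) = (4.64, -3.92),
  (x̄ - mu_0)^T · [...] = (4.4)·(4.64) + (-1.2)·(-3.92) = 25.12.

Step 5 — scale by n: T² = 5 · 25.12 = 125.6.

T² ≈ 125.6


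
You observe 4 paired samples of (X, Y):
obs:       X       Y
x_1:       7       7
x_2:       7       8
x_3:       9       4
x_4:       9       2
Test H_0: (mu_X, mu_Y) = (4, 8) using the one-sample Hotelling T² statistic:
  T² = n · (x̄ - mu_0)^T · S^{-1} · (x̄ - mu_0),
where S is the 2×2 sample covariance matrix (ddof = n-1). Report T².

Step 1 — sample mean vector:
  mean(X) = (7 + 7 + 9 + 9) / 4 = 32/4 = 8
  mean(Y) = (7 + 8 + 4 + 2) / 4 = 21/4 = 5.25
  x̄ = (8, 5.25),  deviation x̄ - mu_0 = (8, 5.25) - (4, 8) = (4, -2.75).

Step 2 — sample covariance matrix, S[i,j] = (1/(n-1)) · Σ_k (x_{k,i} - mean_i) · (x_{k,j} - mean_j), divisor n-1 = 3:
  S[X,X] = ((-1)·(-1) + (-1)·(-1) + (1)·(1) + (1)·(1)) / 3 = 4/3 = 1.3333
  S[X,Y] = ((-1)·(1.75) + (-1)·(2.75) + (1)·(-1.25) + (1)·(-3.25)) / 3 = -9/3 = -3
  S[Y,Y] = ((1.75)·(1.75) + (2.75)·(2.75) + (-1.25)·(-1.25) + (-3.25)·(-3.25)) / 3 = 22.75/3 = 7.5833
  S = [[1.3333, -3],
 [-3, 7.5833]].

Step 3 — invert S. det(S) = 1.3333·7.5833 - (-3)² = 1.1111.
  S^{-1} = (1/det) · [[d, -b], [-b, a]] = [[6.825, 2.7],
 [2.7, 1.2]].

Step 4 — quadratic form (x̄ - mu_0)^T · S^{-1} · (x̄ - mu_0):
  S^{-1} · (x̄ - mu_0) = (19.875, 7.5),
  (x̄ - mu_0)^T · [...] = (4)·(19.875) + (-2.75)·(7.5) = 58.875.

Step 5 — scale by n: T² = 4 · 58.875 = 235.5.

T² ≈ 235.5


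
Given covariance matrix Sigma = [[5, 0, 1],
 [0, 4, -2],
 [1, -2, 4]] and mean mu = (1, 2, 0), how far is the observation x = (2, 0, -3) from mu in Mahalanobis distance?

Step 1 — centre the observation: (x - mu) = (1, -2, -3).

Step 2 — invert Sigma (cofactor / det for 3×3, or solve directly):
  Sigma^{-1} = [[0.2143, -0.0357, -0.0714],
 [-0.0357, 0.3393, 0.1786],
 [-0.0714, 0.1786, 0.3571]].

Step 3 — form the quadratic (x - mu)^T · Sigma^{-1} · (x - mu):
  Sigma^{-1} · (x - mu) = (0.5, -1.25, -1.5).
  (x - mu)^T · [Sigma^{-1} · (x - mu)] = (1)·(0.5) + (-2)·(-1.25) + (-3)·(-1.5) = 7.5.

Step 4 — take square root: d = √(7.5) ≈ 2.7386.

d(x, mu) = √(7.5) ≈ 2.7386


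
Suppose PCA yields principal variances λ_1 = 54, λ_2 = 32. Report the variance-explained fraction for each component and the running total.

Step 1 — total variance = trace(Sigma) = Σ λ_i = 54 + 32 = 86.

Step 2 — fraction explained by component i = λ_i / Σ λ:
  PC1: 54/86 = 0.6279
  PC2: 32/86 = 0.3721

Step 3 — cumulative fraction after k components = (λ_1 + ... + λ_k) / Σ λ:
  k = 1: 54/86 = 0.6279
  k = 2: (54 + 32)/86 = 86/86 = 1

Summary (fraction, with percent):

explained: PC1 0.6279 (62.79%), PC2 0.3721 (37.21%);  cumulative: 0.6279, 1


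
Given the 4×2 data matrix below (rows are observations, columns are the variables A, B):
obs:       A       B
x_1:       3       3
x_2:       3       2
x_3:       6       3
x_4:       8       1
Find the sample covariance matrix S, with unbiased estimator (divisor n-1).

Step 1 — column means:
  mean(A) = (3 + 3 + 6 + 8) / 4 = 20/4 = 5
  mean(B) = (3 + 2 + 3 + 1) / 4 = 9/4 = 2.25

Step 2 — sample covariance S[i,j] = (1/(n-1)) · Σ_k (x_{k,i} - mean_i) · (x_{k,j} - mean_j), with n-1 = 3.
  S[A,A] = ((-2)·(-2) + (-2)·(-2) + (1)·(1) + (3)·(3)) / 3 = 18/3 = 6
  S[A,B] = ((-2)·(0.75) + (-2)·(-0.25) + (1)·(0.75) + (3)·(-1.25)) / 3 = -4/3 = -1.3333
  S[B,B] = ((0.75)·(0.75) + (-0.25)·(-0.25) + (0.75)·(0.75) + (-1.25)·(-1.25)) / 3 = 2.75/3 = 0.9167

S is symmetric (S[j,i] = S[i,j]). Assembling:

S = [[6, -1.3333],
 [-1.3333, 0.9167]]


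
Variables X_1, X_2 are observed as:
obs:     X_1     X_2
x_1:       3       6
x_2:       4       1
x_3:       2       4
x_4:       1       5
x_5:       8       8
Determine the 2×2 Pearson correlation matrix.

Step 1 — column means:
  mean(X_1) = (3 + 4 + 2 + 1 + 8) / 5 = 18/5 = 3.6
  mean(X_2) = (6 + 1 + 4 + 5 + 8) / 5 = 24/5 = 4.8

Step 2 — sample variances and covariances s[i,j] = (1/(n-1)) · Σ_k (x_{k,i} - mean_i) · (x_{k,j} - mean_j), with n-1 = 4:
  s[X_1,X_1] = ((-0.6)·(-0.6) + (0.4)·(0.4) + (-1.6)·(-1.6) + (-2.6)·(-2.6) + (4.4)·(4.4)) / 4 = 29.2/4 = 7.3
  s[X_1,X_2] = ((-0.6)·(1.2) + (0.4)·(-3.8) + (-1.6)·(-0.8) + (-2.6)·(0.2) + (4.4)·(3.2)) / 4 = 12.6/4 = 3.15
  s[X_2,X_2] = ((1.2)·(1.2) + (-3.8)·(-3.8) + (-0.8)·(-0.8) + (0.2)·(0.2) + (3.2)·(3.2)) / 4 = 26.8/4 = 6.7
  Sample standard deviations s_i = √(s[i,i]):
  s(X_1) = √(7.3) = 2.7019
  s(X_2) = √(6.7) = 2.5884

Step 3 — r_{ij} = s_{ij} / (s_i · s_j):
  r[X_1,X_1] = 1 (diagonal).
  r[X_1,X_2] = 3.15 / (2.7019 · 2.5884) = 3.15 / 6.9936 = 0.4504
  r[X_2,X_2] = 1 (diagonal).

R is symmetric with unit diagonal. Assembling:

R = [[1, 0.4504],
 [0.4504, 1]]


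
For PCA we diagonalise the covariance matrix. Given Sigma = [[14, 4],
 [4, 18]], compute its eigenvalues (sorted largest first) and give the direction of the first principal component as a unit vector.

Step 1 — characteristic polynomial of 2×2 Sigma:
  det(Sigma - λI) = λ² - trace · λ + det = 0.
  trace = 14 + 18 = 32, det = 14·18 - (4)² = 236.
Step 2 — discriminant:
  Δ = trace² - 4·det = 1024 - 944 = 80.
Step 3 — eigenvalues:
  λ = (trace ± √Δ)/2 = (32 ± 8.9443)/2,
  λ_1 = 20.4721,  λ_2 = 11.5279.

Step 4 — unit eigenvector for λ_1: solve (Sigma - λ_1 I)v = 0. First row:
  (14 - 20.4721)·v_x + (4)·v_y = 0, i.e. (-6.4721)·v_x + (4)·v_y = 0,
  so v ∝ (b, λ_1 - a) = (4, 6.4721) = u.
  ||u|| = √((4)² + (6.4721)²) = √(57.8885) ≈ 7.6085,
  v_1 = u/||u|| ≈ (0.5257, 0.8507) (||v_1|| = 1).

λ_1 = 20.4721,  λ_2 = 11.5279;  v_1 ≈ (0.5257, 0.8507)


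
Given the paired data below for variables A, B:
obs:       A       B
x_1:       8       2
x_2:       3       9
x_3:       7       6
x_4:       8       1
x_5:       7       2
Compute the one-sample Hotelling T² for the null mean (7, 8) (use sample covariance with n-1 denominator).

Step 1 — sample mean vector:
  mean(A) = (8 + 3 + 7 + 8 + 7) / 5 = 33/5 = 6.6
  mean(B) = (2 + 9 + 6 + 1 + 2) / 5 = 20/5 = 4
  x̄ = (6.6, 4),  deviation x̄ - mu_0 = (6.6, 4) - (7, 8) = (-0.4, -4).

Step 2 — sample covariance matrix, S[i,j] = (1/(n-1)) · Σ_k (x_{k,i} - mean_i) · (x_{k,j} - mean_j), divisor n-1 = 4:
  S[A,A] = ((1.4)·(1.4) + (-3.6)·(-3.6) + (0.4)·(0.4) + (1.4)·(1.4) + (0.4)·(0.4)) / 4 = 17.2/4 = 4.3
  S[A,B] = ((1.4)·(-2) + (-3.6)·(5) + (0.4)·(2) + (1.4)·(-3) + (0.4)·(-2)) / 4 = -25/4 = -6.25
  S[B,B] = ((-2)·(-2) + (5)·(5) + (2)·(2) + (-3)·(-3) + (-2)·(-2)) / 4 = 46/4 = 11.5
  S = [[4.3, -6.25],
 [-6.25, 11.5]].

Step 3 — invert S. det(S) = 4.3·11.5 - (-6.25)² = 10.3875.
  S^{-1} = (1/det) · [[d, -b], [-b, a]] = [[1.1071, 0.6017],
 [0.6017, 0.414]].

Step 4 — quadratic form (x̄ - mu_0)^T · S^{-1} · (x̄ - mu_0):
  S^{-1} · (x̄ - mu_0) = (-2.8496, -1.8965),
  (x̄ - mu_0)^T · [...] = (-0.4)·(-2.8496) + (-4)·(-1.8965) = 8.7259.

Step 5 — scale by n: T² = 5 · 8.7259 = 43.6294.

T² ≈ 43.6294


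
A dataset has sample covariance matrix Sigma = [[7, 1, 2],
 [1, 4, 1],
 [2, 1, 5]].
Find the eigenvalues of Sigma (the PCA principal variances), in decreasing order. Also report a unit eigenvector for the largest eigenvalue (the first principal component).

Step 1 — characteristic polynomial p(λ) = det(λI - Sigma) = λ³ - tr·λ² + c_1·λ - det, where tr = trace, c_1 = sum of the principal 2×2 minors, det = det(Sigma):
  tr = 7 + 4 + 5 = 16,
  c_1 = (7·4 - (1)²) + (7·5 - (2)²) + (4·5 - (1)²) = 27 + 31 + 19 = 77,
  det = 7·(4·5 - (1)²) - (1)·((1)·5 - (1)·(2)) + (2)·((1)·(1) - 4·(2)) = 7·(19) - (1)·(3) + (2)·(-7) = 116.
  So p(λ) = λ³ - 16λ² + 77λ - 116.
Step 2 — look for an integer root (rational root theorem: any rational root is an integer divisor of 116). Testing λ = 4:
  p(4) = 64 - 256 + 308 - 116 = 0  ✓
  Dividing out (λ - 4): p(λ) = (λ - 4)(λ² - 12λ + 29).
Step 3 — remaining eigenvalues from the quadratic λ² - 12λ + 29 = 0:
  Δ = 12² - 4·29 = 144 - 116 = 28,  λ = (12 ± √28)/2 = (12 ± 5.2915)/2 ≈ 8.6458 or 3.3542.
  Sorted: λ_1 = 8.6458,  λ_2 = 4,  λ_3 = 3.3542  (check: sum = 16 = tr ✓).

Step 4 — unit eigenvector for λ_1 ≈ 8.6458: v spans the null space of (Sigma - λ_1 I), whose rows are
  r_1 = (-1.6458, 1, 2),  r_2 = (1, -4.6458, 1),  r_3 = (2, 1, -3.6458).
  v is orthogonal to every row, so take v ∝ r_1 × r_2 = ((1)·(1) - (2)·(-4.6458), (2)·(1) - (-1.6458)·(1), (-1.6458)·(-4.6458) - (1)·(1)) ≈ (10.2915, 3.6458, 6.6458).
  Let u = (10.2915, 3.6458, 6.6458).
  ||u|| = √((10.2915)² + (3.6458)² + (6.6458)²) = √(163.3725) ≈ 12.7817,  v_1 = u/||u|| ≈ (0.8052, 0.2852, 0.5199) (||v_1|| = 1).

λ_1 = 8.6458,  λ_2 = 4,  λ_3 = 3.3542;  v_1 ≈ (0.8052, 0.2852, 0.5199)


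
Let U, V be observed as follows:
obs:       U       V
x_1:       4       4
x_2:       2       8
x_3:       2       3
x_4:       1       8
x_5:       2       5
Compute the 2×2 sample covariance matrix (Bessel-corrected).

Step 1 — column means:
  mean(U) = (4 + 2 + 2 + 1 + 2) / 5 = 11/5 = 2.2
  mean(V) = (4 + 8 + 3 + 8 + 5) / 5 = 28/5 = 5.6

Step 2 — sample covariance S[i,j] = (1/(n-1)) · Σ_k (x_{k,i} - mean_i) · (x_{k,j} - mean_j), with n-1 = 4.
  S[U,U] = ((1.8)·(1.8) + (-0.2)·(-0.2) + (-0.2)·(-0.2) + (-1.2)·(-1.2) + (-0.2)·(-0.2)) / 4 = 4.8/4 = 1.2
  S[U,V] = ((1.8)·(-1.6) + (-0.2)·(2.4) + (-0.2)·(-2.6) + (-1.2)·(2.4) + (-0.2)·(-0.6)) / 4 = -5.6/4 = -1.4
  S[V,V] = ((-1.6)·(-1.6) + (2.4)·(2.4) + (-2.6)·(-2.6) + (2.4)·(2.4) + (-0.6)·(-0.6)) / 4 = 21.2/4 = 5.3

S is symmetric (S[j,i] = S[i,j]). Assembling:

S = [[1.2, -1.4],
 [-1.4, 5.3]]


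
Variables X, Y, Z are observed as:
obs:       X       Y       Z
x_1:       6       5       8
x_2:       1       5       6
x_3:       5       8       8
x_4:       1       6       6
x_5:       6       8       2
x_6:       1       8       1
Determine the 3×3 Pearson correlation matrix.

Step 1 — column means:
  mean(X) = (6 + 1 + 5 + 1 + 6 + 1) / 6 = 20/6 = 3.3333
  mean(Y) = (5 + 5 + 8 + 6 + 8 + 8) / 6 = 40/6 = 6.6667
  mean(Z) = (8 + 6 + 8 + 6 + 2 + 1) / 6 = 31/6 = 5.1667

Step 2 — sample variances and covariances s[i,j] = (1/(n-1)) · Σ_k (x_{k,i} - mean_i) · (x_{k,j} - mean_j), with n-1 = 5:
  s[X,X] = ((2.6667)·(2.6667) + (-2.3333)·(-2.3333) + (1.6667)·(1.6667) + (-2.3333)·(-2.3333) + (2.6667)·(2.6667) + (-2.3333)·(-2.3333)) / 5 = 33.3333/5 = 6.6667
  s[X,Y] = ((2.6667)·(-1.6667) + (-2.3333)·(-1.6667) + (1.6667)·(1.3333) + (-2.3333)·(-0.6667) + (2.6667)·(1.3333) + (-2.3333)·(1.3333)) / 5 = 3.6667/5 = 0.7333
  s[X,Z] = ((2.6667)·(2.8333) + (-2.3333)·(0.8333) + (1.6667)·(2.8333) + (-2.3333)·(0.8333) + (2.6667)·(-3.1667) + (-2.3333)·(-4.1667)) / 5 = 9.6667/5 = 1.9333
  s[Y,Y] = ((-1.6667)·(-1.6667) + (-1.6667)·(-1.6667) + (1.3333)·(1.3333) + (-0.6667)·(-0.6667) + (1.3333)·(1.3333) + (1.3333)·(1.3333)) / 5 = 11.3333/5 = 2.2667
  s[Y,Z] = ((-1.6667)·(2.8333) + (-1.6667)·(0.8333) + (1.3333)·(2.8333) + (-0.6667)·(0.8333) + (1.3333)·(-3.1667) + (1.3333)·(-4.1667)) / 5 = -12.6667/5 = -2.5333
  s[Z,Z] = ((2.8333)·(2.8333) + (0.8333)·(0.8333) + (2.8333)·(2.8333) + (0.8333)·(0.8333) + (-3.1667)·(-3.1667) + (-4.1667)·(-4.1667)) / 5 = 44.8333/5 = 8.9667
  Sample standard deviations s_i = √(s[i,i]):
  s(X) = √(6.6667) = 2.582
  s(Y) = √(2.2667) = 1.5055
  s(Z) = √(8.9667) = 2.9944

Step 3 — r_{ij} = s_{ij} / (s_i · s_j):
  r[X,X] = 1 (diagonal).
  r[X,Y] = 0.7333 / (2.582 · 1.5055) = 0.7333 / 3.8873 = 0.1886
  r[X,Z] = 1.9333 / (2.582 · 2.9944) = 1.9333 / 7.7316 = 0.2501
  r[Y,Y] = 1 (diagonal).
  r[Y,Z] = -2.5333 / (1.5055 · 2.9944) = -2.5333 / 4.5083 = -0.5619
  r[Z,Z] = 1 (diagonal).

R is symmetric with unit diagonal. Assembling:

R = [[1, 0.1886, 0.2501],
 [0.1886, 1, -0.5619],
 [0.2501, -0.5619, 1]]


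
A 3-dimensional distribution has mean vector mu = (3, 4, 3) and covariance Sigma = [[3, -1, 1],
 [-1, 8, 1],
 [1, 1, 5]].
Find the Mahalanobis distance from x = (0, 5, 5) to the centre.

Step 1 — centre the observation: (x - mu) = (-3, 1, 2).

Step 2 — invert Sigma (cofactor / det for 3×3, or solve directly):
  Sigma^{-1} = [[0.3824, 0.0588, -0.0882],
 [0.0588, 0.1373, -0.0392],
 [-0.0882, -0.0392, 0.2255]].

Step 3 — form the quadratic (x - mu)^T · Sigma^{-1} · (x - mu):
  Sigma^{-1} · (x - mu) = (-1.2647, -0.1176, 0.6765).
  (x - mu)^T · [Sigma^{-1} · (x - mu)] = (-3)·(-1.2647) + (1)·(-0.1176) + (2)·(0.6765) = 5.0294.

Step 4 — take square root: d = √(5.0294) ≈ 2.2426.

d(x, mu) = √(5.0294) ≈ 2.2426


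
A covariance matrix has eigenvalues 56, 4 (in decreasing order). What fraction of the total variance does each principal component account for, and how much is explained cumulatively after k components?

Step 1 — total variance = trace(Sigma) = Σ λ_i = 56 + 4 = 60.

Step 2 — fraction explained by component i = λ_i / Σ λ:
  PC1: 56/60 = 0.9333
  PC2: 4/60 = 0.0667

Step 3 — cumulative fraction after k components = (λ_1 + ... + λ_k) / Σ λ:
  k = 1: 56/60 = 0.9333
  k = 2: (56 + 4)/60 = 60/60 = 1

Summary (fraction, with percent):

explained: PC1 0.9333 (93.33%), PC2 0.0667 (6.67%);  cumulative: 0.9333, 1


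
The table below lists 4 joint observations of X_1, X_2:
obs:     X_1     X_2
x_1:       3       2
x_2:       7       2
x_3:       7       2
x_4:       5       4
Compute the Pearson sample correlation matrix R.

Step 1 — column means:
  mean(X_1) = (3 + 7 + 7 + 5) / 4 = 22/4 = 5.5
  mean(X_2) = (2 + 2 + 2 + 4) / 4 = 10/4 = 2.5

Step 2 — sample variances and covariances s[i,j] = (1/(n-1)) · Σ_k (x_{k,i} - mean_i) · (x_{k,j} - mean_j), with n-1 = 3:
  s[X_1,X_1] = ((-2.5)·(-2.5) + (1.5)·(1.5) + (1.5)·(1.5) + (-0.5)·(-0.5)) / 3 = 11/3 = 3.6667
  s[X_1,X_2] = ((-2.5)·(-0.5) + (1.5)·(-0.5) + (1.5)·(-0.5) + (-0.5)·(1.5)) / 3 = -1/3 = -0.3333
  s[X_2,X_2] = ((-0.5)·(-0.5) + (-0.5)·(-0.5) + (-0.5)·(-0.5) + (1.5)·(1.5)) / 3 = 3/3 = 1
  Sample standard deviations s_i = √(s[i,i]):
  s(X_1) = √(3.6667) = 1.9149
  s(X_2) = √(1) = 1

Step 3 — r_{ij} = s_{ij} / (s_i · s_j):
  r[X_1,X_1] = 1 (diagonal).
  r[X_1,X_2] = -0.3333 / (1.9149 · 1) = -0.3333 / 1.9149 = -0.1741
  r[X_2,X_2] = 1 (diagonal).

R is symmetric with unit diagonal. Assembling:

R = [[1, -0.1741],
 [-0.1741, 1]]


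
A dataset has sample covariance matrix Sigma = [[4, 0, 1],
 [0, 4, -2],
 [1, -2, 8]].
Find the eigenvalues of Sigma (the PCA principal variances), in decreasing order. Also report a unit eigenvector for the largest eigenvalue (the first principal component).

Step 1 — characteristic polynomial p(λ) = det(λI - Sigma) = λ³ - tr·λ² + c_1·λ - det, where tr = trace, c_1 = sum of the principal 2×2 minors, det = det(Sigma):
  tr = 4 + 4 + 8 = 16,
  c_1 = (4·4 - (0)²) + (4·8 - (1)²) + (4·8 - (-2)²) = 16 + 31 + 28 = 75,
  det = 4·(4·8 - (-2)²) - (0)·((0)·8 - (-2)·(1)) + (1)·((0)·(-2) - 4·(1)) = 4·(28) - (0)·(2) + (1)·(-4) = 108.
  So p(λ) = λ³ - 16λ² + 75λ - 108.
Step 2 — look for an integer root (rational root theorem: any rational root is an integer divisor of 108). Testing λ = 3:
  p(3) = 27 - 144 + 225 - 108 = 0  ✓
  Dividing out (λ - 3): p(λ) = (λ - 3)(λ² - 13λ + 36).
Step 3 — remaining eigenvalues from the quadratic λ² - 13λ + 36 = 0:
  Δ = 13² - 4·36 = 169 - 144 = 25,  λ = (13 ± √25)/2 = (13 ± 5)/2 = 9 or 4.
  Sorted: λ_1 = 9,  λ_2 = 4,  λ_3 = 3  (check: sum = 16 = tr ✓).

Step 4 — unit eigenvector for λ_1 = 9: v spans the null space of (Sigma - λ_1 I), whose rows are
  r_1 = (-5, 0, 1),  r_2 = (0, -5, -2),  r_3 = (1, -2, -1).
  v is orthogonal to every row, so take v ∝ r_1 × r_2 = ((0)·(-2) - (1)·(-5), (1)·(0) - (-5)·(-2), (-5)·(-5) - (0)·(0)) = (5, -10, 25).
  Rescale (divide by 5): u = (1, -2, 5).
  ||u|| = √((1)² + (-2)² + (5)²) = √(30) ≈ 5.4772,  v_1 = u/||u|| ≈ (0.1826, -0.3651, 0.9129) (||v_1|| = 1).

λ_1 = 9,  λ_2 = 4,  λ_3 = 3;  v_1 ≈ (0.1826, -0.3651, 0.9129)


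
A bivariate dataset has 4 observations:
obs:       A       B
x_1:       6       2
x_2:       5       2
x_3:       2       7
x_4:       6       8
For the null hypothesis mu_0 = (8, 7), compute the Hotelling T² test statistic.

Step 1 — sample mean vector:
  mean(A) = (6 + 5 + 2 + 6) / 4 = 19/4 = 4.75
  mean(B) = (2 + 2 + 7 + 8) / 4 = 19/4 = 4.75
  x̄ = (4.75, 4.75),  deviation x̄ - mu_0 = (4.75, 4.75) - (8, 7) = (-3.25, -2.25).

Step 2 — sample covariance matrix, S[i,j] = (1/(n-1)) · Σ_k (x_{k,i} - mean_i) · (x_{k,j} - mean_j), divisor n-1 = 3:
  S[A,A] = ((1.25)·(1.25) + (0.25)·(0.25) + (-2.75)·(-2.75) + (1.25)·(1.25)) / 3 = 10.75/3 = 3.5833
  S[A,B] = ((1.25)·(-2.75) + (0.25)·(-2.75) + (-2.75)·(2.25) + (1.25)·(3.25)) / 3 = -6.25/3 = -2.0833
  S[B,B] = ((-2.75)·(-2.75) + (-2.75)·(-2.75) + (2.25)·(2.25) + (3.25)·(3.25)) / 3 = 30.75/3 = 10.25
  S = [[3.5833, -2.0833],
 [-2.0833, 10.25]].

Step 3 — invert S. det(S) = 3.5833·10.25 - (-2.0833)² = 32.3889.
  S^{-1} = (1/det) · [[d, -b], [-b, a]] = [[0.3165, 0.0643],
 [0.0643, 0.1106]].

Step 4 — quadratic form (x̄ - mu_0)^T · S^{-1} · (x̄ - mu_0):
  S^{-1} · (x̄ - mu_0) = (-1.1732, -0.458),
  (x̄ - mu_0)^T · [...] = (-3.25)·(-1.1732) + (-2.25)·(-0.458) = 4.8435.

Step 5 — scale by n: T² = 4 · 4.8435 = 19.3739.

T² ≈ 19.3739


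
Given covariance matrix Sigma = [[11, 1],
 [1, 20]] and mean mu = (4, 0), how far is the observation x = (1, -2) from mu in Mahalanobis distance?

Step 1 — centre the observation: (x - mu) = (-3, -2).

Step 2 — invert Sigma. det(Sigma) = 11·20 - (1)² = 219.
  Sigma^{-1} = (1/det) · [[d, -b], [-b, a]] = [[0.0913, -0.0046],
 [-0.0046, 0.0502]].

Step 3 — form the quadratic (x - mu)^T · Sigma^{-1} · (x - mu):
  Sigma^{-1} · (x - mu) = (-0.2648, -0.0868).
  (x - mu)^T · [Sigma^{-1} · (x - mu)] = (-3)·(-0.2648) + (-2)·(-0.0868) = 0.968.

Step 4 — take square root: d = √(0.968) ≈ 0.9839.

d(x, mu) = √(0.968) ≈ 0.9839


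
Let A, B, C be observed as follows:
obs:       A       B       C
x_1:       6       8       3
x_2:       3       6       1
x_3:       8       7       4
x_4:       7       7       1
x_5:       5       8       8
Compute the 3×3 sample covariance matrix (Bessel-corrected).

Step 1 — column means:
  mean(A) = (6 + 3 + 8 + 7 + 5) / 5 = 29/5 = 5.8
  mean(B) = (8 + 6 + 7 + 7 + 8) / 5 = 36/5 = 7.2
  mean(C) = (3 + 1 + 4 + 1 + 8) / 5 = 17/5 = 3.4

Step 2 — sample covariance S[i,j] = (1/(n-1)) · Σ_k (x_{k,i} - mean_i) · (x_{k,j} - mean_j), with n-1 = 4.
  S[A,A] = ((0.2)·(0.2) + (-2.8)·(-2.8) + (2.2)·(2.2) + (1.2)·(1.2) + (-0.8)·(-0.8)) / 4 = 14.8/4 = 3.7
  S[A,B] = ((0.2)·(0.8) + (-2.8)·(-1.2) + (2.2)·(-0.2) + (1.2)·(-0.2) + (-0.8)·(0.8)) / 4 = 2.2/4 = 0.55
  S[A,C] = ((0.2)·(-0.4) + (-2.8)·(-2.4) + (2.2)·(0.6) + (1.2)·(-2.4) + (-0.8)·(4.6)) / 4 = 1.4/4 = 0.35
  S[B,B] = ((0.8)·(0.8) + (-1.2)·(-1.2) + (-0.2)·(-0.2) + (-0.2)·(-0.2) + (0.8)·(0.8)) / 4 = 2.8/4 = 0.7
  S[B,C] = ((0.8)·(-0.4) + (-1.2)·(-2.4) + (-0.2)·(0.6) + (-0.2)·(-2.4) + (0.8)·(4.6)) / 4 = 6.6/4 = 1.65
  S[C,C] = ((-0.4)·(-0.4) + (-2.4)·(-2.4) + (0.6)·(0.6) + (-2.4)·(-2.4) + (4.6)·(4.6)) / 4 = 33.2/4 = 8.3

S is symmetric (S[j,i] = S[i,j]). Assembling:

S = [[3.7, 0.55, 0.35],
 [0.55, 0.7, 1.65],
 [0.35, 1.65, 8.3]]


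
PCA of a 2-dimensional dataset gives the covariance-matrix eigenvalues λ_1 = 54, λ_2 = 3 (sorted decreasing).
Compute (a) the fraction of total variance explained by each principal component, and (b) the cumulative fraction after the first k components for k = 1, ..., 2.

Step 1 — total variance = trace(Sigma) = Σ λ_i = 54 + 3 = 57.

Step 2 — fraction explained by component i = λ_i / Σ λ:
  PC1: 54/57 = 0.9474
  PC2: 3/57 = 0.0526

Step 3 — cumulative fraction after k components = (λ_1 + ... + λ_k) / Σ λ:
  k = 1: 54/57 = 0.9474
  k = 2: (54 + 3)/57 = 57/57 = 1

Summary (fraction, with percent):

explained: PC1 0.9474 (94.74%), PC2 0.0526 (5.26%);  cumulative: 0.9474, 1


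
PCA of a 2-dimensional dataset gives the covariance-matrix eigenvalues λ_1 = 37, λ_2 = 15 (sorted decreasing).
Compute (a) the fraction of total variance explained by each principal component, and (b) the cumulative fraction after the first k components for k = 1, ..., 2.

Step 1 — total variance = trace(Sigma) = Σ λ_i = 37 + 15 = 52.

Step 2 — fraction explained by component i = λ_i / Σ λ:
  PC1: 37/52 = 0.7115
  PC2: 15/52 = 0.2885

Step 3 — cumulative fraction after k components = (λ_1 + ... + λ_k) / Σ λ:
  k = 1: 37/52 = 0.7115
  k = 2: (37 + 15)/52 = 52/52 = 1

Summary (fraction, with percent):

explained: PC1 0.7115 (71.15%), PC2 0.2885 (28.85%);  cumulative: 0.7115, 1


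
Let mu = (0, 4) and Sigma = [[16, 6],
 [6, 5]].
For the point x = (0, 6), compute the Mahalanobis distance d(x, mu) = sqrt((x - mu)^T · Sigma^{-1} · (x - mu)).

Step 1 — centre the observation: (x - mu) = (0, 2).

Step 2 — invert Sigma. det(Sigma) = 16·5 - (6)² = 44.
  Sigma^{-1} = (1/det) · [[d, -b], [-b, a]] = [[0.1136, -0.1364],
 [-0.1364, 0.3636]].

Step 3 — form the quadratic (x - mu)^T · Sigma^{-1} · (x - mu):
  Sigma^{-1} · (x - mu) = (-0.2727, 0.7273).
  (x - mu)^T · [Sigma^{-1} · (x - mu)] = (0)·(-0.2727) + (2)·(0.7273) = 1.4545.

Step 4 — take square root: d = √(1.4545) ≈ 1.206.

d(x, mu) = √(1.4545) ≈ 1.206


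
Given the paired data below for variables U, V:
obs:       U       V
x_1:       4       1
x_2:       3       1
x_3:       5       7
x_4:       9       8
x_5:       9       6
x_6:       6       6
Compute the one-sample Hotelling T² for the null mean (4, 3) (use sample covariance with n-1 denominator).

Step 1 — sample mean vector:
  mean(U) = (4 + 3 + 5 + 9 + 9 + 6) / 6 = 36/6 = 6
  mean(V) = (1 + 1 + 7 + 8 + 6 + 6) / 6 = 29/6 = 4.8333
  x̄ = (6, 4.8333),  deviation x̄ - mu_0 = (6, 4.8333) - (4, 3) = (2, 1.8333).

Step 2 — sample covariance matrix, S[i,j] = (1/(n-1)) · Σ_k (x_{k,i} - mean_i) · (x_{k,j} - mean_j), divisor n-1 = 5:
  S[U,U] = ((-2)·(-2) + (-3)·(-3) + (-1)·(-1) + (3)·(3) + (3)·(3) + (0)·(0)) / 5 = 32/5 = 6.4
  S[U,V] = ((-2)·(-3.8333) + (-3)·(-3.8333) + (-1)·(2.1667) + (3)·(3.1667) + (3)·(1.1667) + (0)·(1.1667)) / 5 = 30/5 = 6
  S[V,V] = ((-3.8333)·(-3.8333) + (-3.8333)·(-3.8333) + (2.1667)·(2.1667) + (3.1667)·(3.1667) + (1.1667)·(1.1667) + (1.1667)·(1.1667)) / 5 = 46.8333/5 = 9.3667
  S = [[6.4, 6],
 [6, 9.3667]].

Step 3 — invert S. det(S) = 6.4·9.3667 - (6)² = 23.9467.
  S^{-1} = (1/det) · [[d, -b], [-b, a]] = [[0.3911, -0.2506],
 [-0.2506, 0.2673]].

Step 4 — quadratic form (x̄ - mu_0)^T · S^{-1} · (x̄ - mu_0):
  S^{-1} · (x̄ - mu_0) = (0.3229, -0.0111),
  (x̄ - mu_0)^T · [...] = (2)·(0.3229) + (1.8333)·(-0.0111) = 0.6255.

Step 5 — scale by n: T² = 6 · 0.6255 = 3.7528.

T² ≈ 3.7528


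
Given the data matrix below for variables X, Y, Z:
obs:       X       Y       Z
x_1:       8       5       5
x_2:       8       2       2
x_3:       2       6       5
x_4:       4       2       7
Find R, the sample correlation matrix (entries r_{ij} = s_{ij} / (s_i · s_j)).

Step 1 — column means:
  mean(X) = (8 + 8 + 2 + 4) / 4 = 22/4 = 5.5
  mean(Y) = (5 + 2 + 6 + 2) / 4 = 15/4 = 3.75
  mean(Z) = (5 + 2 + 5 + 7) / 4 = 19/4 = 4.75

Step 2 — sample variances and covariances s[i,j] = (1/(n-1)) · Σ_k (x_{k,i} - mean_i) · (x_{k,j} - mean_j), with n-1 = 3:
  s[X,X] = ((2.5)·(2.5) + (2.5)·(2.5) + (-3.5)·(-3.5) + (-1.5)·(-1.5)) / 3 = 27/3 = 9
  s[X,Y] = ((2.5)·(1.25) + (2.5)·(-1.75) + (-3.5)·(2.25) + (-1.5)·(-1.75)) / 3 = -6.5/3 = -2.1667
  s[X,Z] = ((2.5)·(0.25) + (2.5)·(-2.75) + (-3.5)·(0.25) + (-1.5)·(2.25)) / 3 = -10.5/3 = -3.5
  s[Y,Y] = ((1.25)·(1.25) + (-1.75)·(-1.75) + (2.25)·(2.25) + (-1.75)·(-1.75)) / 3 = 12.75/3 = 4.25
  s[Y,Z] = ((1.25)·(0.25) + (-1.75)·(-2.75) + (2.25)·(0.25) + (-1.75)·(2.25)) / 3 = 1.75/3 = 0.5833
  s[Z,Z] = ((0.25)·(0.25) + (-2.75)·(-2.75) + (0.25)·(0.25) + (2.25)·(2.25)) / 3 = 12.75/3 = 4.25
  Sample standard deviations s_i = √(s[i,i]):
  s(X) = √(9) = 3
  s(Y) = √(4.25) = 2.0616
  s(Z) = √(4.25) = 2.0616

Step 3 — r_{ij} = s_{ij} / (s_i · s_j):
  r[X,X] = 1 (diagonal).
  r[X,Y] = -2.1667 / (3 · 2.0616) = -2.1667 / 6.1847 = -0.3503
  r[X,Z] = -3.5 / (3 · 2.0616) = -3.5 / 6.1847 = -0.5659
  r[Y,Y] = 1 (diagonal).
  r[Y,Z] = 0.5833 / (2.0616 · 2.0616) = 0.5833 / 4.25 = 0.1373
  r[Z,Z] = 1 (diagonal).

R is symmetric with unit diagonal. Assembling:

R = [[1, -0.3503, -0.5659],
 [-0.3503, 1, 0.1373],
 [-0.5659, 0.1373, 1]]


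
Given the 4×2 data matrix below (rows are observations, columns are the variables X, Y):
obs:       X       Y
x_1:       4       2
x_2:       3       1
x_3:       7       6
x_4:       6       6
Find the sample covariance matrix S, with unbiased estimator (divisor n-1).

Step 1 — column means:
  mean(X) = (4 + 3 + 7 + 6) / 4 = 20/4 = 5
  mean(Y) = (2 + 1 + 6 + 6) / 4 = 15/4 = 3.75

Step 2 — sample covariance S[i,j] = (1/(n-1)) · Σ_k (x_{k,i} - mean_i) · (x_{k,j} - mean_j), with n-1 = 3.
  S[X,X] = ((-1)·(-1) + (-2)·(-2) + (2)·(2) + (1)·(1)) / 3 = 10/3 = 3.3333
  S[X,Y] = ((-1)·(-1.75) + (-2)·(-2.75) + (2)·(2.25) + (1)·(2.25)) / 3 = 14/3 = 4.6667
  S[Y,Y] = ((-1.75)·(-1.75) + (-2.75)·(-2.75) + (2.25)·(2.25) + (2.25)·(2.25)) / 3 = 20.75/3 = 6.9167

S is symmetric (S[j,i] = S[i,j]). Assembling:

S = [[3.3333, 4.6667],
 [4.6667, 6.9167]]


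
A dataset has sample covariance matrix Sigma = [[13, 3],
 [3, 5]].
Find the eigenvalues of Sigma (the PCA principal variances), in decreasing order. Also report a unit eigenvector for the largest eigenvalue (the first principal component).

Step 1 — characteristic polynomial of 2×2 Sigma:
  det(Sigma - λI) = λ² - trace · λ + det = 0.
  trace = 13 + 5 = 18, det = 13·5 - (3)² = 56.
Step 2 — discriminant:
  Δ = trace² - 4·det = 324 - 224 = 100.
Step 3 — eigenvalues:
  λ = (trace ± √Δ)/2 = (18 ± 10)/2,
  λ_1 = 14,  λ_2 = 4.

Step 4 — unit eigenvector for λ_1: solve (Sigma - λ_1 I)v = 0. First row:
  (13 - 14)·v_x + (3)·v_y = 0, i.e. (-1)·v_x + (3)·v_y = 0,
  so v ∝ (b, λ_1 - a) = (3, 1) = u.
  ||u|| = √((3)² + (1)²) = √(10) ≈ 3.1623,
  v_1 = u/||u|| ≈ (0.9487, 0.3162) (||v_1|| = 1).

λ_1 = 14,  λ_2 = 4;  v_1 ≈ (0.9487, 0.3162)


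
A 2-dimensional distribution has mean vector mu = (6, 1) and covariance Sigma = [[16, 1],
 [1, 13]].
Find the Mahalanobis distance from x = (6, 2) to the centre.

Step 1 — centre the observation: (x - mu) = (0, 1).

Step 2 — invert Sigma. det(Sigma) = 16·13 - (1)² = 207.
  Sigma^{-1} = (1/det) · [[d, -b], [-b, a]] = [[0.0628, -0.0048],
 [-0.0048, 0.0773]].

Step 3 — form the quadratic (x - mu)^T · Sigma^{-1} · (x - mu):
  Sigma^{-1} · (x - mu) = (-0.0048, 0.0773).
  (x - mu)^T · [Sigma^{-1} · (x - mu)] = (0)·(-0.0048) + (1)·(0.0773) = 0.0773.

Step 4 — take square root: d = √(0.0773) ≈ 0.278.

d(x, mu) = √(0.0773) ≈ 0.278
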